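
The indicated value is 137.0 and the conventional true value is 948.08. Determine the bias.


Systematic error = measured - true
= 137.0 - 948.08
= -811.0800

-811.0800


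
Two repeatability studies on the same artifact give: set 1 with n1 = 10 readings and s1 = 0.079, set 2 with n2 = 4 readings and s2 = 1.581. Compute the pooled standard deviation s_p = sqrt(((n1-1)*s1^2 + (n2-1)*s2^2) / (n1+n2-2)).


s_p = sqrt(((n1-1)*s1^2 + (n2-1)*s2^2) / (n1+n2-2))
numerator = (10-1)*0.079^2 + (4-1)*1.581^2 = 0.056169 + 7.498683 = 7.554852
denominator = 10 + 4 - 2 = 12
s_p^2 = 7.554852 / 12 = 0.629571
s_p = sqrt(0.629571) = 0.7935

0.7935


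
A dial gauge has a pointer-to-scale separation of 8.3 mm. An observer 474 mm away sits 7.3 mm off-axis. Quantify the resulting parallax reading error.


error = h * offset / d
= 8.3 * 7.3 / 474
= 0.1278

0.1278


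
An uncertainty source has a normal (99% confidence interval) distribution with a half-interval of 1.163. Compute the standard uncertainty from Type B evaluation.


u_B = half_width / 2.576
u_B = 1.163 / 2.576
u_B = 0.4515

0.4515


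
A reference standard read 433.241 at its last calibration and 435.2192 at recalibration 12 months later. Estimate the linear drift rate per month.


rate = (v2 - v1) / months
= (435.2192 - 433.241) / 12
= 1.9782 / 12
= 0.1649

0.1649


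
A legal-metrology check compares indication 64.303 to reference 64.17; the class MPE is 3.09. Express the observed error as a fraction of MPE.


e = indication - reference = 64.303 - 64.17 = 0.1330
|e| = 0.1330
ratio = |e| / MPE = 0.1330 / 3.09
ratio = 0.0430

0.0430


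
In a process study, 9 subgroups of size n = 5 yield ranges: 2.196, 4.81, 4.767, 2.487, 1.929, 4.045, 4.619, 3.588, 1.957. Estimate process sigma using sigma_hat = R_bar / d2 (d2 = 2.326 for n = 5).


R_bar = (2.196 + 4.81 + 4.767 + 2.487 + 1.929 + 4.045 + 4.619 + 3.588 + 1.957) / 9
R_bar = 30.398 / 9 = 3.3775556
sigma_hat = R_bar / d2 = 3.3775556 / 2.326 = 1.4521

1.4521


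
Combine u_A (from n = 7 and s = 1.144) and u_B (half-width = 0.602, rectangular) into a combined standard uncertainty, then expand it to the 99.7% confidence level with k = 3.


u_A = s / sqrt(n) = 1.144 / sqrt(7) = 0.43239136
u_B = half_width / sqrt(3) = 0.602 / sqrt(3) = 0.34756486
uc = sqrt(u_A^2 + u_B^2) = sqrt(0.43239136^2 + 0.34756486^2) = 0.55476447
U = k * uc = 3 * 0.55476447
U = 1.6643

1.6643


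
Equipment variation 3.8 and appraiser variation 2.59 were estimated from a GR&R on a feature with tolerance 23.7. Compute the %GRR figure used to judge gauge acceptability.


GRR = sqrt(EV^2 + AV^2) = sqrt(3.8^2 + 2.59^2) = 4.5987063
%GRR = GRR / tol * 100 = 4.5987063 / 23.7 * 100
%GRR = 19.4038

19.4038


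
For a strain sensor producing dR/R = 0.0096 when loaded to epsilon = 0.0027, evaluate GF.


GF = (dR/R) / epsilon
= 0.0096 / 0.0027
= 3.5556

3.5556


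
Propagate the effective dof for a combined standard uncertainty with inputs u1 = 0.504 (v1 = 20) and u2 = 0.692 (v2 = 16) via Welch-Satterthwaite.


uc = sqrt(u1^2 + u2^2) = sqrt(0.504^2 + 0.692^2) = 0.85608411
v_eff = uc^4 / (u1^4/v1 + u2^4/v2)
= 0.85608411^4 / (0.504^4/20 + 0.692^4/16)
= 0.5371131 / 0.017558127
v_eff = 30.5906

30.5906


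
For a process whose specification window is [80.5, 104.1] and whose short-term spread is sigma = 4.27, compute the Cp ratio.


Cp = (USL - LSL) / (6 * sigma)
= (104.1 - 80.5) / (6 * 4.27)
= 23.6000 / 25.6200
= 0.9212

0.9212


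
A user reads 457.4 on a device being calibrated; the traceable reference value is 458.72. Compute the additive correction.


Correction = standard - reading
= 458.72 - 457.4
= 1.3200

1.3200


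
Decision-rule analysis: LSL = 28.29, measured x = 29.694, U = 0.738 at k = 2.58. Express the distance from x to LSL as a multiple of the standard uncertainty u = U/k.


u = U / k = 0.738 / 2.58 = 0.28604651
margin = |LSL - x| = |28.29 - 29.694| = 1.404
z = margin / u = 1.404 / 0.28604651
z = 4.9083

4.9083


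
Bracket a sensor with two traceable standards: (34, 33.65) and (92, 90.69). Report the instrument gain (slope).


slope = (y2 - y1) / (x2 - x1)
= (90.69 - 33.65) / (92 - 34)
= 57.0400 / 58
= 0.9834

0.9834


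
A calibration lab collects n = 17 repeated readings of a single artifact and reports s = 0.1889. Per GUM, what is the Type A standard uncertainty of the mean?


u_A = s / sqrt(n)
u_A = 0.1889 / sqrt(17)
u_A = 0.1889 / 4.1231056
u_A = 0.0458

0.0458


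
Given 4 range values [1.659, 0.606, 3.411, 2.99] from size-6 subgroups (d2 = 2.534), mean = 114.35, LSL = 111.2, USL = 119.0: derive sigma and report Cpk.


R_bar = (1.659 + 0.606 + 3.411 + 2.99) / 4 = 2.1665
sigma = R_bar / d2 = 2.1665 / 2.534 = 0.85497238
Cp = (USL - LSL)/(6*sigma) = (119.0 - 111.2)/(6*0.85497238) = 1.5205
Cpu = (119.0 - 114.35)/(3*0.85497238) = 1.8129
Cpl = (114.35 - 111.2)/(3*0.85497238) = 1.2281
Cpk = min(Cpu, Cpl) = 1.2281

1.2281


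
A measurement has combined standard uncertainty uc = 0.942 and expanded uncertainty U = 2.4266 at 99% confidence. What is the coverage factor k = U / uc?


k = U / uc
k = 2.4266 / 0.942
k = 2.576

2.576


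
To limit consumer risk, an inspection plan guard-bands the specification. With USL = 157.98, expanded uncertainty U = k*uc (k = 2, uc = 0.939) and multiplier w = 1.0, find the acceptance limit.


U = k * uc = 2 * 0.939 = 1.878
guard band g = w * U = 1.0 * 1.878 = 1.878
AL = USL - g = 157.98 - 1.878
AL = 156.1020

156.1020


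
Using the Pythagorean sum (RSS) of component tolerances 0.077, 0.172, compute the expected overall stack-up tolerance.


RSS = sqrt(0.077^2 + 0.172^2)
= sqrt(0.035513)
= 0.1884

0.1884


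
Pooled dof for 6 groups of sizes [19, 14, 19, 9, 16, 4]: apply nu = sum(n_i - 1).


nu = sum_i (n_i - 1)
nu = ((19 - 1) + (14 - 1) + (19 - 1) + (9 - 1) + (16 - 1) + (4 - 1))
nu = 18 + 13 + 18 + 8 + 15 + 3
nu = 75

75


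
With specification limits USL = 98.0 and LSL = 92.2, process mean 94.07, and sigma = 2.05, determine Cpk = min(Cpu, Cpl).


Cpu = (USL - mean) / (3*sigma) = (98.0 - 94.07) / (3*2.05) = 0.6390
Cpl = (mean - LSL) / (3*sigma) = (94.07 - 92.2) / (3*2.05) = 0.3041
Cpk = min(Cpu, Cpl) = 0.3041

0.3041


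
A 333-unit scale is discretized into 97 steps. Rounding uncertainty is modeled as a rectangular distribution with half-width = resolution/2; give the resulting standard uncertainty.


resolution = range / divisions
resolution = 333 / 97 = 3.4329897
u_res = resolution / (2*sqrt(3))
u_res = 3.4329897 / 3.4641016
u_res = 0.9910

0.9910


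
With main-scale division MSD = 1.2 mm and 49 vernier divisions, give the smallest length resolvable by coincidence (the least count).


LC = MSD / n_div
= 1.2 / 49
= 0.0245

0.0245


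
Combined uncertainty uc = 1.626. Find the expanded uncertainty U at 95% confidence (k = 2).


U = k * uc
U = 2 * 1.626
U = 3.2520

3.2520


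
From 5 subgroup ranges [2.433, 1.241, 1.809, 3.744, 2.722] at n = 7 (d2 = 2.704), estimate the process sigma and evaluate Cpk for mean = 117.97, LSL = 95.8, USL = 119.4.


R_bar = (2.433 + 1.241 + 1.809 + 3.744 + 2.722) / 5 = 2.3898
sigma = R_bar / d2 = 2.3898 / 2.704 = 0.88380178
Cp = (USL - LSL)/(6*sigma) = (119.4 - 95.8)/(6*0.88380178) = 4.4505
Cpu = (119.4 - 117.97)/(3*0.88380178) = 0.5393
Cpl = (117.97 - 95.8)/(3*0.88380178) = 8.3616
Cpk = min(Cpu, Cpl) = 0.5393

0.5393


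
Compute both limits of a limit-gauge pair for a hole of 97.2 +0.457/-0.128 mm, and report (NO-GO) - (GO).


GO = nominal - lower_tol (smallest hole = maximum material condition)
GO = 97.2 - 0.128 = 97.072
NO-GO = nominal + upper_tol (largest hole = least material condition)
NO-GO = 97.2 + 0.457 = 97.657
spread = NO-GO - GO = 97.657 - 97.072 = 0.5850

0.5850


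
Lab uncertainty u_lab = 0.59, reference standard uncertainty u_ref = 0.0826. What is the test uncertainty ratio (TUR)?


TUR = u_lab / u_ref
= 0.59 / 0.0826
= 7.1429

7.1429


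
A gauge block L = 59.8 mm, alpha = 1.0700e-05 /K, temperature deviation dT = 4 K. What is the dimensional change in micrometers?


dL = L * alpha * dT
= 59.8 * 1.0700e-05 * 4
= 0.0025594 mm
dL_um = 0.0025594 * 1000 = 2.5594 um

2.5594


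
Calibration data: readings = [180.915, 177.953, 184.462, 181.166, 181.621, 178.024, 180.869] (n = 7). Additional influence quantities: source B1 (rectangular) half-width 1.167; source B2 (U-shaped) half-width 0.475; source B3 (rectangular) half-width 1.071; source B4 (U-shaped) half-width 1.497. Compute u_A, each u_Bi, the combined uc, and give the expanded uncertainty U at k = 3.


mean = (180.915 + 177.953 + 184.462 + 181.166 + 181.621 + 178.024 + 180.869) / 7 = 180.7157143
s = sqrt(sum((x - mean)^2)/(n-1)) = 2.2359965
u_A = s / sqrt(n) = 2.2359965 / sqrt(7) = 0.84512724
u_B1 = 1.167 / sqrt(3) = 0.67376776
u_B2 = 0.475 / sqrt(2) = 0.33587572
u_B3 = 1.071 / sqrt(3) = 0.61834214
u_B4 = 1.497 / sqrt(2) = 1.0585389
uc = sqrt(0.84512724^2 + 0.67376776^2 + 0.33587572^2 + 0.61834214^2 + 1.0585389^2) = 1.6684925
U = k * uc = 3 * 1.6684925
U = 5.0055

5.0055


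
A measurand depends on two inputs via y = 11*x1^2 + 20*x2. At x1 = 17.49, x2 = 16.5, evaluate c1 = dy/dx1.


y = 11*x1^2 + 20*x2
dy/dx1 = 2*11*x1
Evaluate at x1 = 17.49: c1 = 22 * 17.49
c1 = 384.7800

384.7800


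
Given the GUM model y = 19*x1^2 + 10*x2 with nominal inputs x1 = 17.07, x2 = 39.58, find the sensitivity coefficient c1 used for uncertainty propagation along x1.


y = 19*x1^2 + 10*x2
dy/dx1 = 2*19*x1
Evaluate at x1 = 17.07: c1 = 38 * 17.07
c1 = 648.6600

648.6600


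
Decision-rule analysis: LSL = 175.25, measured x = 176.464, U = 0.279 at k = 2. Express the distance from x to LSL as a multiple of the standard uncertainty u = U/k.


u = U / k = 0.279 / 2 = 0.1395
margin = |LSL - x| = |175.25 - 176.464| = 1.214
z = margin / u = 1.214 / 0.1395
z = 8.7025

8.7025


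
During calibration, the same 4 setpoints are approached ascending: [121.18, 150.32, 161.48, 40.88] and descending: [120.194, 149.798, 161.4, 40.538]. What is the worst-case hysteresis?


|121.18 - 120.194| = 0.9860
|150.32 - 149.798| = 0.5220
|161.48 - 161.4| = 0.0800
|40.88 - 40.538| = 0.3420
hysteresis = max(diffs) = 0.9860

0.9860


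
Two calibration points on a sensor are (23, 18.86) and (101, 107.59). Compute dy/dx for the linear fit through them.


slope = (y2 - y1) / (x2 - x1)
= (107.59 - 18.86) / (101 - 23)
= 88.7300 / 78
= 1.1376

1.1376


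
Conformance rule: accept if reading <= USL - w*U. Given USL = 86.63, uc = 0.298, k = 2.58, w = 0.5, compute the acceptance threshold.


U = k * uc = 2.58 * 0.298 = 0.76884
guard band g = w * U = 0.5 * 0.76884 = 0.38442
AL = USL - g = 86.63 - 0.38442
AL = 86.2456

86.2456


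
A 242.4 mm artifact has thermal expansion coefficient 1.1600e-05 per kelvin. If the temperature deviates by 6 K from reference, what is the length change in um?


dL = L * alpha * dT
= 242.4 * 1.1600e-05 * 6
= 0.0168710 mm
dL_um = 0.0168710 * 1000 = 16.8710 um

16.8710


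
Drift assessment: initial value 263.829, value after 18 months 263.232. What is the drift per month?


rate = (v2 - v1) / months
= (263.232 - 263.829) / 18
= -0.5970 / 18
= -0.0332

-0.0332


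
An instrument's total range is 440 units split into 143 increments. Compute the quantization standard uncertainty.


resolution = range / divisions
resolution = 440 / 143 = 3.0769231
u_res = resolution / (2*sqrt(3))
u_res = 3.0769231 / 3.4641016
u_res = 0.8882

0.8882


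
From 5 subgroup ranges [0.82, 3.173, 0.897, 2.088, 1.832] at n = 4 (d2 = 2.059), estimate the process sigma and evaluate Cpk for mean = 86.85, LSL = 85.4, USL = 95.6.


R_bar = (0.82 + 3.173 + 0.897 + 2.088 + 1.832) / 5 = 1.762
sigma = R_bar / d2 = 1.762 / 2.059 = 0.85575522
Cp = (USL - LSL)/(6*sigma) = (95.6 - 85.4)/(6*0.85575522) = 1.9865
Cpu = (95.6 - 86.85)/(3*0.85575522) = 3.4083
Cpl = (86.85 - 85.4)/(3*0.85575522) = 0.5648
Cpk = min(Cpu, Cpl) = 0.5648

0.5648


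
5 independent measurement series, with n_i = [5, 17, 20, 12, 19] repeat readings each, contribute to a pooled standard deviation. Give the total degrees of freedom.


nu = sum_i (n_i - 1)
nu = ((5 - 1) + (17 - 1) + (20 - 1) + (12 - 1) + (19 - 1))
nu = 4 + 16 + 19 + 11 + 18
nu = 68

68


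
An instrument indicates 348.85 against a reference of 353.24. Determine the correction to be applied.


Correction = standard - reading
= 353.24 - 348.85
= 4.3900

4.3900


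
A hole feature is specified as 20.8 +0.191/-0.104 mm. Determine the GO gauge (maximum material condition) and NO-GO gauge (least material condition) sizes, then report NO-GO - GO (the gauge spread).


GO = nominal - lower_tol (smallest hole = maximum material condition)
GO = 20.8 - 0.104 = 20.696
NO-GO = nominal + upper_tol (largest hole = least material condition)
NO-GO = 20.8 + 0.191 = 20.991
spread = NO-GO - GO = 20.991 - 20.696 = 0.2950

0.2950


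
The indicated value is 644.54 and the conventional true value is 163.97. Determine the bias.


Systematic error = measured - true
= 644.54 - 163.97
= 480.5700

480.5700


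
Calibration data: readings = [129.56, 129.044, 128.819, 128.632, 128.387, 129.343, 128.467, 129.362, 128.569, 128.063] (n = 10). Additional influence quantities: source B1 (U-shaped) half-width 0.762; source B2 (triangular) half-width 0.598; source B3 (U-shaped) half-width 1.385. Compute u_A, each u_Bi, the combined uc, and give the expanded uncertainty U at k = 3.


mean = (129.56 + 129.044 + 128.819 + 128.632 + 128.387 + 129.343 + 128.467 + 129.362 + 128.569 + 128.063) / 10 = 128.8246
s = sqrt(sum((x - mean)^2)/(n-1)) = 0.48857507
u_A = s / sqrt(n) = 0.48857507 / sqrt(10) = 0.154501
u_B1 = 0.762 / sqrt(2) = 0.53881537
u_B2 = 0.598 / sqrt(6) = 0.24413248
u_B3 = 1.385 / sqrt(2) = 0.97934289
uc = sqrt(0.154501^2 + 0.53881537^2 + 0.24413248^2 + 0.97934289^2) = 1.1545154
U = k * uc = 3 * 1.1545154
U = 3.4635

3.4635


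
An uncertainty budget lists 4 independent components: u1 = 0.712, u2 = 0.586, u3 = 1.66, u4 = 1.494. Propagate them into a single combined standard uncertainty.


uc = sqrt(0.712^2 + 0.586^2 + 1.66^2 + 1.494^2)
uc = sqrt(5.837976)
uc = 2.4162

2.4162


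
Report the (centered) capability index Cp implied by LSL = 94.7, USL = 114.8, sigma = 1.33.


Cp = (USL - LSL) / (6 * sigma)
= (114.8 - 94.7) / (6 * 1.33)
= 20.1000 / 7.9800
= 2.5188

2.5188


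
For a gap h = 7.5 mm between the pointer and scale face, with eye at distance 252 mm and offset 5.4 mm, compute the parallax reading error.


error = h * offset / d
= 7.5 * 5.4 / 252
= 0.1607

0.1607


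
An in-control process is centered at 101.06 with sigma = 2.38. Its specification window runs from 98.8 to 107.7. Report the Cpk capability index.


Cpu = (USL - mean) / (3*sigma) = (107.7 - 101.06) / (3*2.38) = 0.9300
Cpl = (mean - LSL) / (3*sigma) = (101.06 - 98.8) / (3*2.38) = 0.3165
Cpk = min(Cpu, Cpl) = 0.3165

0.3165


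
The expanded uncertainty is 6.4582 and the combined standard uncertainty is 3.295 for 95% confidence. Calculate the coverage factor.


k = U / uc
k = 6.4582 / 3.295
k = 1.96

1.96


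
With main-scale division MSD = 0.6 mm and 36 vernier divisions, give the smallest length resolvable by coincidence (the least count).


LC = MSD / n_div
= 0.6 / 36
= 0.0167

0.0167


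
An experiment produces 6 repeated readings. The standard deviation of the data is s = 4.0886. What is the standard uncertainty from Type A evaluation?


u_A = s / sqrt(n)
u_A = 4.0886 / sqrt(6)
u_A = 4.0886 / 2.4494897
u_A = 1.6692

1.6692


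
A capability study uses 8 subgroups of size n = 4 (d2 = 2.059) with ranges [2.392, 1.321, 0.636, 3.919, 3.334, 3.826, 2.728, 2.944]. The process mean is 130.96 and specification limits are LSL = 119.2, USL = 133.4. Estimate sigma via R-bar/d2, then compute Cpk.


R_bar = (2.392 + 1.321 + 0.636 + 3.919 + 3.334 + 3.826 + 2.728 + 2.944) / 8 = 2.6375
sigma = R_bar / d2 = 2.6375 / 2.059 = 1.2809616
Cp = (USL - LSL)/(6*sigma) = (133.4 - 119.2)/(6*1.2809616) = 1.8476
Cpu = (133.4 - 130.96)/(3*1.2809616) = 0.6349
Cpl = (130.96 - 119.2)/(3*1.2809616) = 3.0602
Cpk = min(Cpu, Cpl) = 0.6349

0.6349


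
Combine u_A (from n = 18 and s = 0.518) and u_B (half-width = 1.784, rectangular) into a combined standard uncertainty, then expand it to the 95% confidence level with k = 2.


u_A = s / sqrt(n) = 0.518 / sqrt(18) = 0.12209377
u_B = half_width / sqrt(3) = 1.784 / sqrt(3) = 1.0299929
uc = sqrt(u_A^2 + u_B^2) = sqrt(0.12209377^2 + 1.0299929^2) = 1.0372041
U = k * uc = 2 * 1.0372041
U = 2.0744

2.0744


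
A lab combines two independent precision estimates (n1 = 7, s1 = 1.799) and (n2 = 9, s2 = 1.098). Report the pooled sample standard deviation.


s_p = sqrt(((n1-1)*s1^2 + (n2-1)*s2^2) / (n1+n2-2))
numerator = (7-1)*1.799^2 + (9-1)*1.098^2 = 19.418406 + 9.644832 = 29.063238
denominator = 7 + 9 - 2 = 14
s_p^2 = 29.063238 / 14 = 2.0759456
s_p = sqrt(2.0759456) = 1.4408

1.4408


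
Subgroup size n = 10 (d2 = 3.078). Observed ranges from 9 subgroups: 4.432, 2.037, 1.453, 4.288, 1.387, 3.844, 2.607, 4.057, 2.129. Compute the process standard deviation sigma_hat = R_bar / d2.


R_bar = (4.432 + 2.037 + 1.453 + 4.288 + 1.387 + 3.844 + 2.607 + 4.057 + 2.129) / 9
R_bar = 26.234 / 9 = 2.9148889
sigma_hat = R_bar / d2 = 2.9148889 / 3.078 = 0.9470

0.9470


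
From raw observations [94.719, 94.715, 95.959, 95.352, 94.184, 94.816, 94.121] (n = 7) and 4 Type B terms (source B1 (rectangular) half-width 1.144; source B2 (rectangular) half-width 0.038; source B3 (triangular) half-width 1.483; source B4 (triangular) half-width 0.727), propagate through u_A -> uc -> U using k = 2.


mean = (94.719 + 94.715 + 95.959 + 95.352 + 94.184 + 94.816 + 94.121) / 7 = 94.838
s = sqrt(sum((x - mean)^2)/(n-1)) = 0.64451739
u_A = s / sqrt(n) = 0.64451739 / sqrt(7) = 0.24360468
u_B1 = 1.144 / sqrt(3) = 0.66048871
u_B2 = 0.038 / sqrt(3) = 0.02193931
u_B3 = 1.483 / sqrt(6) = 0.60543221
u_B4 = 0.727 / sqrt(6) = 0.29679651
uc = sqrt(0.24360468^2 + 0.66048871^2 + 0.02193931^2 + 0.60543221^2 + 0.29679651^2) = 0.97504166
U = k * uc = 2 * 0.97504166
U = 1.9501

1.9501


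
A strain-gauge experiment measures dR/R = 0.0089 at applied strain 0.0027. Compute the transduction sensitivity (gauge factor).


GF = (dR/R) / epsilon
= 0.0089 / 0.0027
= 3.2963

3.2963


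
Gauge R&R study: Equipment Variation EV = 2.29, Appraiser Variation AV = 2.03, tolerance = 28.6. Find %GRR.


GRR = sqrt(EV^2 + AV^2) = sqrt(2.29^2 + 2.03^2) = 3.0602287
%GRR = GRR / tol * 100 = 3.0602287 / 28.6 * 100
%GRR = 10.7001

10.7001


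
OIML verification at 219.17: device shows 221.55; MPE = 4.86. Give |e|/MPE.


e = indication - reference = 221.55 - 219.17 = 2.3800
|e| = 2.3800
ratio = |e| / MPE = 2.3800 / 4.86
ratio = 0.4897

0.4897


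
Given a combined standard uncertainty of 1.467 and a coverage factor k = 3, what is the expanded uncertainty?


U = k * uc
U = 3 * 1.467
U = 4.4010

4.4010


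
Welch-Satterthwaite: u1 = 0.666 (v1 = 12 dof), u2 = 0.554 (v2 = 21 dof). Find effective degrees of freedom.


uc = sqrt(u1^2 + u2^2) = sqrt(0.666^2 + 0.554^2) = 0.86629787
v_eff = uc^4 / (u1^4/v1 + u2^4/v2)
= 0.86629787^4 / (0.666^4/12 + 0.554^4/21)
= 0.56320822 / 0.020880752
v_eff = 26.9726

26.9726


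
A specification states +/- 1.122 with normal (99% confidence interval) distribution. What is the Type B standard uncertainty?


u_B = half_width / 2.576
u_B = 1.122 / 2.576
u_B = 0.4356

0.4356


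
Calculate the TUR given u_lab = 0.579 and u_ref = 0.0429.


TUR = u_lab / u_ref
= 0.579 / 0.0429
= 13.4965

13.4965


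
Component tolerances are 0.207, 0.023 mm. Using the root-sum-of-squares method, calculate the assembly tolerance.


RSS = sqrt(0.207^2 + 0.023^2)
= sqrt(0.043378)
= 0.2083

0.2083


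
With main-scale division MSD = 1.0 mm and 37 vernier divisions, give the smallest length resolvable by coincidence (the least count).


LC = MSD / n_div
= 1.0 / 37
= 0.0270

0.0270


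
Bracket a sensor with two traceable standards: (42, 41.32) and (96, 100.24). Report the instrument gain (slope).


slope = (y2 - y1) / (x2 - x1)
= (100.24 - 41.32) / (96 - 42)
= 58.9200 / 54
= 1.0911

1.0911


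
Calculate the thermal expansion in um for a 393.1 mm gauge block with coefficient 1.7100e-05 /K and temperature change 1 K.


dL = L * alpha * dT
= 393.1 * 1.7100e-05 * 1
= 0.0067220 mm
dL_um = 0.0067220 * 1000 = 6.7220 um

6.7220


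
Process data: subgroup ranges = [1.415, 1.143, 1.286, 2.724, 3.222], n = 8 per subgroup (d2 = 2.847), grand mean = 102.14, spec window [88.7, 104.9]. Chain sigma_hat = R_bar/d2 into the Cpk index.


R_bar = (1.415 + 1.143 + 1.286 + 2.724 + 3.222) / 5 = 1.958
sigma = R_bar / d2 = 1.958 / 2.847 = 0.68774148
Cp = (USL - LSL)/(6*sigma) = (104.9 - 88.7)/(6*0.68774148) = 3.9259
Cpu = (104.9 - 102.14)/(3*0.68774148) = 1.3377
Cpl = (102.14 - 88.7)/(3*0.68774148) = 6.5141
Cpk = min(Cpu, Cpl) = 1.3377

1.3377


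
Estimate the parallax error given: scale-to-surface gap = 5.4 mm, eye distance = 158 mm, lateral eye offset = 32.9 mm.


error = h * offset / d
= 5.4 * 32.9 / 158
= 1.1244

1.1244


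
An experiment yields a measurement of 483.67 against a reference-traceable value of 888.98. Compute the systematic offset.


Systematic error = measured - true
= 483.67 - 888.98
= -405.3100

-405.3100


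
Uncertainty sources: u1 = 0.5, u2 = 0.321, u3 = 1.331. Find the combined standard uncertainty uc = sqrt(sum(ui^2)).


uc = sqrt(0.5^2 + 0.321^2 + 1.331^2)
uc = sqrt(2.124602)
uc = 1.4576

1.4576


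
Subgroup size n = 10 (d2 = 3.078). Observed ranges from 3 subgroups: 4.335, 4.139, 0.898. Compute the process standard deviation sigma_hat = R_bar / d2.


R_bar = (4.335 + 4.139 + 0.898) / 3
R_bar = 9.372 / 3 = 3.124
sigma_hat = R_bar / d2 = 3.124 / 3.078 = 1.0149

1.0149


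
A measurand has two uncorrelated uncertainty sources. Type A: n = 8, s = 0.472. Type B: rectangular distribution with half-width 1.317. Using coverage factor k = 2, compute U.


u_A = s / sqrt(n) = 0.472 / sqrt(8) = 0.1668772
u_B = half_width / sqrt(3) = 1.317 / sqrt(3) = 0.7603703
uc = sqrt(u_A^2 + u_B^2) = sqrt(0.1668772^2 + 0.7603703^2) = 0.77846708
U = k * uc = 2 * 0.77846708
U = 1.5569

1.5569


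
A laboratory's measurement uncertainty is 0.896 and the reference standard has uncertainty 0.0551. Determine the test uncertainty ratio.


TUR = u_lab / u_ref
= 0.896 / 0.0551
= 16.2613

16.2613


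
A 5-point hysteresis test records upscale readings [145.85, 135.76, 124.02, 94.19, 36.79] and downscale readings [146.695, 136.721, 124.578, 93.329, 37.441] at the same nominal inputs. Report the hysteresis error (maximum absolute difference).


|145.85 - 146.695| = 0.8450
|135.76 - 136.721| = 0.9610
|124.02 - 124.578| = 0.5580
|94.19 - 93.329| = 0.8610
|36.79 - 37.441| = 0.6510
hysteresis = max(diffs) = 0.9610

0.9610


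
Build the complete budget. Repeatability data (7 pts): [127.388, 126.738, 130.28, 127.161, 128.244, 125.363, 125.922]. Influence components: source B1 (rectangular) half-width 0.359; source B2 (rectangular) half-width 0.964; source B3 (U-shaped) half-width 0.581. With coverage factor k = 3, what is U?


mean = (127.388 + 126.738 + 130.28 + 127.161 + 128.244 + 125.363 + 125.922) / 7 = 127.2994286
s = sqrt(sum((x - mean)^2)/(n-1)) = 1.6209717
u_A = s / sqrt(n) = 1.6209717 / sqrt(7) = 0.61266971
u_B1 = 0.359 / sqrt(3) = 0.20726875
u_B2 = 0.964 / sqrt(3) = 0.55656566
u_B3 = 0.581 / sqrt(2) = 0.41082904
uc = sqrt(0.61266971^2 + 0.20726875^2 + 0.55656566^2 + 0.41082904^2) = 0.94703239
U = k * uc = 3 * 0.94703239
U = 2.8411

2.8411


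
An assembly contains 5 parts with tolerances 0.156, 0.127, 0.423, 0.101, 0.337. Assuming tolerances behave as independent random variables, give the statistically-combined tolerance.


RSS = sqrt(0.156^2 + 0.127^2 + 0.423^2 + 0.101^2 + 0.337^2)
= sqrt(0.343164)
= 0.5858

0.5858


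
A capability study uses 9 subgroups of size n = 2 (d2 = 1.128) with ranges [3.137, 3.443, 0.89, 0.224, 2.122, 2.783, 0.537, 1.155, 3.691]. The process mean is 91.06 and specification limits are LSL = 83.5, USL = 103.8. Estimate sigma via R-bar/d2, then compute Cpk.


R_bar = (3.137 + 3.443 + 0.89 + 0.224 + 2.122 + 2.783 + 0.537 + 1.155 + 3.691) / 9 = 1.998
sigma = R_bar / d2 = 1.998 / 1.128 = 1.7712766
Cp = (USL - LSL)/(6*sigma) = (103.8 - 83.5)/(6*1.7712766) = 1.9101
Cpu = (103.8 - 91.06)/(3*1.7712766) = 2.3975
Cpl = (91.06 - 83.5)/(3*1.7712766) = 1.4227
Cpk = min(Cpu, Cpl) = 1.4227

1.4227


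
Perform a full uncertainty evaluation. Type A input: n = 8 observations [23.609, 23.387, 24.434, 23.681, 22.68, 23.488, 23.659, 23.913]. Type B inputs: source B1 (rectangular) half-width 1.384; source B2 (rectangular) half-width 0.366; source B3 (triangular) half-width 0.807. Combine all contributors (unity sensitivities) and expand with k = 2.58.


mean = (23.609 + 23.387 + 24.434 + 23.681 + 22.68 + 23.488 + 23.659 + 23.913) / 8 = 23.606375
s = sqrt(sum((x - mean)^2)/(n-1)) = 0.49391091
u_A = s / sqrt(n) = 0.49391091 / sqrt(8) = 0.17462388
u_B1 = 1.384 / sqrt(3) = 0.79905277
u_B2 = 0.366 / sqrt(3) = 0.2113102
u_B3 = 0.807 / sqrt(6) = 0.32945637
uc = sqrt(0.17462388^2 + 0.79905277^2 + 0.2113102^2 + 0.32945637^2) = 0.90673719
U = k * uc = 2.58 * 0.90673719
U = 2.3394

2.3394


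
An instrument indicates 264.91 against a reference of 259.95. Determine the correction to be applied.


Correction = standard - reading
= 259.95 - 264.91
= -4.9600

-4.9600


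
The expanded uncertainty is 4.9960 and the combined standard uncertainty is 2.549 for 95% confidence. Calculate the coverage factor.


k = U / uc
k = 4.9960 / 2.549
k = 1.96

1.96


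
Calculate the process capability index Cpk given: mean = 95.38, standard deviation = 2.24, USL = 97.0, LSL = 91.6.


Cpu = (USL - mean) / (3*sigma) = (97.0 - 95.38) / (3*2.24) = 0.2411
Cpl = (mean - LSL) / (3*sigma) = (95.38 - 91.6) / (3*2.24) = 0.5625
Cpk = min(Cpu, Cpl) = 0.2411

0.2411


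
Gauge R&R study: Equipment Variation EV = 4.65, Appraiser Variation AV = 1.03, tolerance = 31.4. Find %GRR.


GRR = sqrt(EV^2 + AV^2) = sqrt(4.65^2 + 1.03^2) = 4.7627093
%GRR = GRR / tol * 100 = 4.7627093 / 31.4 * 100
%GRR = 15.1679

15.1679


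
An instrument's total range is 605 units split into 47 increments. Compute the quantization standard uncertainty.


resolution = range / divisions
resolution = 605 / 47 = 12.87234
u_res = resolution / (2*sqrt(3))
u_res = 12.87234 / 3.4641016
u_res = 3.7159

3.7159


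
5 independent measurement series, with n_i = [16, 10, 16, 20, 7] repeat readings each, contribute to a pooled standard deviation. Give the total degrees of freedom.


nu = sum_i (n_i - 1)
nu = ((16 - 1) + (10 - 1) + (16 - 1) + (20 - 1) + (7 - 1))
nu = 15 + 9 + 15 + 19 + 6
nu = 64

64


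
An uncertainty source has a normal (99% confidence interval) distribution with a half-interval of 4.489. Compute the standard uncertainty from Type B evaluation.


u_B = half_width / 2.576
u_B = 4.489 / 2.576
u_B = 1.7426

1.7426


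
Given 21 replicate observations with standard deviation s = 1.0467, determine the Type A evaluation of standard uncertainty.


u_A = s / sqrt(n)
u_A = 1.0467 / sqrt(21)
u_A = 1.0467 / 4.5825757
u_A = 0.2284

0.2284


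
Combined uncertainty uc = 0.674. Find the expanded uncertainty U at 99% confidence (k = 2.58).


U = k * uc
U = 2.58 * 0.674
U = 1.7389

1.7389


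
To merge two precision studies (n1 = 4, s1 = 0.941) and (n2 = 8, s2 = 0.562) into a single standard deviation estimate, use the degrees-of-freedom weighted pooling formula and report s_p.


s_p = sqrt(((n1-1)*s1^2 + (n2-1)*s2^2) / (n1+n2-2))
numerator = (4-1)*0.941^2 + (8-1)*0.562^2 = 2.656443 + 2.210908 = 4.867351
denominator = 4 + 8 - 2 = 10
s_p^2 = 4.867351 / 10 = 0.4867351
s_p = sqrt(0.4867351) = 0.6977

0.6977


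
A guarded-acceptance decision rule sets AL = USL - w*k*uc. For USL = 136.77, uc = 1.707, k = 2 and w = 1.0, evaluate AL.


U = k * uc = 2 * 1.707 = 3.414
guard band g = w * U = 1.0 * 3.414 = 3.414
AL = USL - g = 136.77 - 3.414
AL = 133.3560

133.3560


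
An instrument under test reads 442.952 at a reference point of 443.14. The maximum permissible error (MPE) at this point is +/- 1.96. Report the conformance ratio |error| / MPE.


e = indication - reference = 442.952 - 443.14 = -0.1880
|e| = 0.1880
ratio = |e| / MPE = 0.1880 / 1.96
ratio = 0.0959

0.0959


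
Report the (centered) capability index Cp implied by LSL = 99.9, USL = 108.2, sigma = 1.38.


Cp = (USL - LSL) / (6 * sigma)
= (108.2 - 99.9) / (6 * 1.38)
= 8.3000 / 8.2800
= 1.0024

1.0024


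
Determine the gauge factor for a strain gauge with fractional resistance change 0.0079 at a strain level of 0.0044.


GF = (dR/R) / epsilon
= 0.0079 / 0.0044
= 1.7955

1.7955


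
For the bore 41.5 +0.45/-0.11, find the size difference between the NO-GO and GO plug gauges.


GO = nominal - lower_tol (smallest hole = maximum material condition)
GO = 41.5 - 0.11 = 41.39
NO-GO = nominal + upper_tol (largest hole = least material condition)
NO-GO = 41.5 + 0.45 = 41.95
spread = NO-GO - GO = 41.95 - 41.39 = 0.5600

0.5600


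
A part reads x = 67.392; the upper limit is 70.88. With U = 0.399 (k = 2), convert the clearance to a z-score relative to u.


u = U / k = 0.399 / 2 = 0.1995
margin = |USL - x| = |70.88 - 67.392| = 3.488
z = margin / u = 3.488 / 0.1995
z = 17.4837

17.4837


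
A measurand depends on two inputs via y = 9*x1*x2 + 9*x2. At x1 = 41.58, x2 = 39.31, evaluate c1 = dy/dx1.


y = 9*x1*x2 + 9*x2
dy/dx1 = 9*x2
Evaluate at x2 = 39.31: c1 = 9 * 39.31
c1 = 353.7900

353.7900


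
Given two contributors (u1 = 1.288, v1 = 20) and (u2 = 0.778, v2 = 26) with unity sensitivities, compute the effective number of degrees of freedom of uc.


uc = sqrt(u1^2 + u2^2) = sqrt(1.288^2 + 0.778^2) = 1.5047352
v_eff = uc^4 / (u1^4/v1 + u2^4/v2)
= 1.5047352^4 / (1.288^4/20 + 0.778^4/26)
= 5.1267285 / 0.15169586
v_eff = 33.7961

33.7961


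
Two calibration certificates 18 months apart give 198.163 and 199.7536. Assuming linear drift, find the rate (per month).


rate = (v2 - v1) / months
= (199.7536 - 198.163) / 18
= 1.5906 / 18
= 0.0884

0.0884


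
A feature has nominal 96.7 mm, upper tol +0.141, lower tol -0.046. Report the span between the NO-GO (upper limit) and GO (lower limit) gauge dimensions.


GO = nominal - lower_tol (smallest hole = maximum material condition)
GO = 96.7 - 0.046 = 96.654
NO-GO = nominal + upper_tol (largest hole = least material condition)
NO-GO = 96.7 + 0.141 = 96.841
spread = NO-GO - GO = 96.841 - 96.654 = 0.1870

0.1870


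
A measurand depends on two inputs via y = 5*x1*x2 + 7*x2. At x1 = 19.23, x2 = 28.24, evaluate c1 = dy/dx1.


y = 5*x1*x2 + 7*x2
dy/dx1 = 5*x2
Evaluate at x2 = 28.24: c1 = 5 * 28.24
c1 = 141.2000

141.2000


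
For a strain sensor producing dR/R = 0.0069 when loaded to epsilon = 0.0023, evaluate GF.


GF = (dR/R) / epsilon
= 0.0069 / 0.0023
= 3.0000

3.0000


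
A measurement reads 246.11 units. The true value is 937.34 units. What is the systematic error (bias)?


Systematic error = measured - true
= 246.11 - 937.34
= -691.2300

-691.2300


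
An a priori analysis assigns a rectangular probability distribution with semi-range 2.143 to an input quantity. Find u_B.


u_B = half_width / sqrt(3)
u_B = 2.143 / 1.7320508
u_B = 1.2373

1.2373


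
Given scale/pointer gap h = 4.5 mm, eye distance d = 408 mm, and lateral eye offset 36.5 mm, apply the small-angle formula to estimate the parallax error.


error = h * offset / d
= 4.5 * 36.5 / 408
= 0.4026

0.4026


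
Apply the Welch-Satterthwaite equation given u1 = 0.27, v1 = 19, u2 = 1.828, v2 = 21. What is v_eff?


uc = sqrt(u1^2 + u2^2) = sqrt(0.27^2 + 1.828^2) = 1.8478322
v_eff = uc^4 / (u1^4/v1 + u2^4/v2)
= 1.8478322^4 / (0.27^4/19 + 1.828^4/21)
= 11.6587 / 0.53200274
v_eff = 21.9147

21.9147


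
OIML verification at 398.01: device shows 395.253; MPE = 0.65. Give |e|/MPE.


e = indication - reference = 395.253 - 398.01 = -2.7570
|e| = 2.7570
ratio = |e| / MPE = 2.7570 / 0.65
ratio = 4.2415

4.2415


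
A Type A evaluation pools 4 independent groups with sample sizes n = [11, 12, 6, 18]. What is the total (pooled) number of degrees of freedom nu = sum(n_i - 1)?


nu = sum_i (n_i - 1)
nu = ((11 - 1) + (12 - 1) + (6 - 1) + (18 - 1))
nu = 10 + 11 + 5 + 17
nu = 43

43


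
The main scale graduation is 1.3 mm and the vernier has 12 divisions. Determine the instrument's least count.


LC = MSD / n_div
= 1.3 / 12
= 0.1083

0.1083


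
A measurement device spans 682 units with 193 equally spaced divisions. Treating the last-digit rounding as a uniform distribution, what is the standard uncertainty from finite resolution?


resolution = range / divisions
resolution = 682 / 193 = 3.5336788
u_res = resolution / (2*sqrt(3))
u_res = 3.5336788 / 3.4641016
u_res = 1.0201

1.0201


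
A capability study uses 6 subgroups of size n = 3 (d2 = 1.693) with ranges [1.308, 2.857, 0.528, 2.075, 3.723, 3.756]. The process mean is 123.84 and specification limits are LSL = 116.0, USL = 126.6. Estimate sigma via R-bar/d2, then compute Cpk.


R_bar = (1.308 + 2.857 + 0.528 + 2.075 + 3.723 + 3.756) / 6 = 2.3745
sigma = R_bar / d2 = 2.3745 / 1.693 = 1.4025399
Cp = (USL - LSL)/(6*sigma) = (126.6 - 116.0)/(6*1.4025399) = 1.2596
Cpu = (126.6 - 123.84)/(3*1.4025399) = 0.6560
Cpl = (123.84 - 116.0)/(3*1.4025399) = 1.8633
Cpk = min(Cpu, Cpl) = 0.6560

0.6560


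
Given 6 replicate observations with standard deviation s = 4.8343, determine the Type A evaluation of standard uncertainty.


u_A = s / sqrt(n)
u_A = 4.8343 / sqrt(6)
u_A = 4.8343 / 2.4494897
u_A = 1.9736

1.9736


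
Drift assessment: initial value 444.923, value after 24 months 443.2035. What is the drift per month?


rate = (v2 - v1) / months
= (443.2035 - 444.923) / 24
= -1.7195 / 24
= -0.0716

-0.0716


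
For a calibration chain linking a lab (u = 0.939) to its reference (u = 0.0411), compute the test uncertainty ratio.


TUR = u_lab / u_ref
= 0.939 / 0.0411
= 22.8467

22.8467


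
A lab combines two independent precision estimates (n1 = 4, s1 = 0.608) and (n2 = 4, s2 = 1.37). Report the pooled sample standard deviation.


s_p = sqrt(((n1-1)*s1^2 + (n2-1)*s2^2) / (n1+n2-2))
numerator = (4-1)*0.608^2 + (4-1)*1.37^2 = 1.108992 + 5.6307 = 6.739692
denominator = 4 + 4 - 2 = 6
s_p^2 = 6.739692 / 6 = 1.123282
s_p = sqrt(1.123282) = 1.0598

1.0598


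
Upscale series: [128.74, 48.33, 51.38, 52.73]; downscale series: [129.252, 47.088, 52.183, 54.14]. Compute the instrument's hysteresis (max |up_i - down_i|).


|128.74 - 129.252| = 0.5120
|48.33 - 47.088| = 1.2420
|51.38 - 52.183| = 0.8030
|52.73 - 54.14| = 1.4100
hysteresis = max(diffs) = 1.4100

1.4100


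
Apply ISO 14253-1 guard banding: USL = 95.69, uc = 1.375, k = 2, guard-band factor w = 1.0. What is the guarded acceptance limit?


U = k * uc = 2 * 1.375 = 2.75
guard band g = w * U = 1.0 * 2.75 = 2.75
AL = USL - g = 95.69 - 2.75
AL = 92.9400

92.9400


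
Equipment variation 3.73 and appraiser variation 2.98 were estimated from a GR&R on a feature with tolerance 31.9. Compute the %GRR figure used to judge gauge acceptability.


GRR = sqrt(EV^2 + AV^2) = sqrt(3.73^2 + 2.98^2) = 4.7742329
%GRR = GRR / tol * 100 = 4.7742329 / 31.9 * 100
%GRR = 14.9662

14.9662


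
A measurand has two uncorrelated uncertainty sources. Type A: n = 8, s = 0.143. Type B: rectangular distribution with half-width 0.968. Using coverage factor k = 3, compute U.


u_A = s / sqrt(n) = 0.143 / sqrt(8) = 0.050558135
u_B = half_width / sqrt(3) = 0.968 / sqrt(3) = 0.55887506
uc = sqrt(u_A^2 + u_B^2) = sqrt(0.050558135^2 + 0.55887506^2) = 0.56115725
U = k * uc = 3 * 0.56115725
U = 1.6835

1.6835


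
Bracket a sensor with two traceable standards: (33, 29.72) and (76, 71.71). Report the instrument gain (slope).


slope = (y2 - y1) / (x2 - x1)
= (71.71 - 29.72) / (76 - 33)
= 41.9900 / 43
= 0.9765

0.9765


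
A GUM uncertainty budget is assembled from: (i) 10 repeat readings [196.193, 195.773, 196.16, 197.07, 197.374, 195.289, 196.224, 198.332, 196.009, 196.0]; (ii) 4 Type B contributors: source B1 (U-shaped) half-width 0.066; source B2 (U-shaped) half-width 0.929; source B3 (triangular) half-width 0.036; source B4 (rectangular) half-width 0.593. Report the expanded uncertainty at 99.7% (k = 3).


mean = (196.193 + 195.773 + 196.16 + 197.07 + 197.374 + 195.289 + 196.224 + 198.332 + 196.009 + 196.0) / 10 = 196.4424
s = sqrt(sum((x - mean)^2)/(n-1)) = 0.89343149
u_A = s / sqrt(n) = 0.89343149 / sqrt(10) = 0.28252784
u_B1 = 0.066 / sqrt(2) = 0.046669048
u_B2 = 0.929 / sqrt(2) = 0.6569022
u_B3 = 0.036 / sqrt(6) = 0.014696938
u_B4 = 0.593 / sqrt(3) = 0.34236871
uc = sqrt(0.28252784^2 + 0.046669048^2 + 0.6569022^2 + 0.014696938^2 + 0.34236871^2) = 0.79432538
U = k * uc = 3 * 0.79432538
U = 2.3830

2.3830


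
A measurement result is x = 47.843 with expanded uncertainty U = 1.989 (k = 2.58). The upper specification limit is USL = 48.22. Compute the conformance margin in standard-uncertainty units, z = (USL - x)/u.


u = U / k = 1.989 / 2.58 = 0.77093023
margin = |USL - x| = |48.22 - 47.843| = 0.377
z = margin / u = 0.377 / 0.77093023
z = 0.4890

0.4890


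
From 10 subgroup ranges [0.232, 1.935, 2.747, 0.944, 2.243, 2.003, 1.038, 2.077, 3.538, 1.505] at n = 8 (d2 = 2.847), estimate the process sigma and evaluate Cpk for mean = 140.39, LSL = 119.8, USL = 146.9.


R_bar = (0.232 + 1.935 + 2.747 + 0.944 + 2.243 + 2.003 + 1.038 + 2.077 + 3.538 + 1.505) / 10 = 1.8262
sigma = R_bar / d2 = 1.8262 / 2.847 = 0.64144714
Cp = (USL - LSL)/(6*sigma) = (146.9 - 119.8)/(6*0.64144714) = 7.0414
Cpu = (146.9 - 140.39)/(3*0.64144714) = 3.3830
Cpl = (140.39 - 119.8)/(3*0.64144714) = 10.6998
Cpk = min(Cpu, Cpl) = 3.3830

3.3830


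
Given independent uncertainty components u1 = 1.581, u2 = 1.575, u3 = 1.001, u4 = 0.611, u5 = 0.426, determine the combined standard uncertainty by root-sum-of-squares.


uc = sqrt(1.581^2 + 1.575^2 + 1.001^2 + 0.611^2 + 0.426^2)
uc = sqrt(6.536984)
uc = 2.5568

2.5568


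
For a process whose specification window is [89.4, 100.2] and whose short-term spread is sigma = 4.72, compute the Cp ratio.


Cp = (USL - LSL) / (6 * sigma)
= (100.2 - 89.4) / (6 * 4.72)
= 10.8000 / 28.3200
= 0.3814

0.3814


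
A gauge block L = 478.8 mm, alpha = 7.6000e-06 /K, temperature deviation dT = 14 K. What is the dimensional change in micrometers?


dL = L * alpha * dT
= 478.8 * 7.6000e-06 * 14
= 0.0509443 mm
dL_um = 0.0509443 * 1000 = 50.9443 um

50.9443


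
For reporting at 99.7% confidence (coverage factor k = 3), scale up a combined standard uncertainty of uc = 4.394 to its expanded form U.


U = k * uc
U = 3 * 4.394
U = 13.1820

13.1820


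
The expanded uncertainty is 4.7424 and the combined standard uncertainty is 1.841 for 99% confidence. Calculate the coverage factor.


k = U / uc
k = 4.7424 / 1.841
k = 2.576

2.576


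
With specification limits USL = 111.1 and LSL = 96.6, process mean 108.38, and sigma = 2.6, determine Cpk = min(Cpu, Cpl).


Cpu = (USL - mean) / (3*sigma) = (111.1 - 108.38) / (3*2.6) = 0.3487
Cpl = (mean - LSL) / (3*sigma) = (108.38 - 96.6) / (3*2.6) = 1.5103
Cpk = min(Cpu, Cpl) = 0.3487

0.3487


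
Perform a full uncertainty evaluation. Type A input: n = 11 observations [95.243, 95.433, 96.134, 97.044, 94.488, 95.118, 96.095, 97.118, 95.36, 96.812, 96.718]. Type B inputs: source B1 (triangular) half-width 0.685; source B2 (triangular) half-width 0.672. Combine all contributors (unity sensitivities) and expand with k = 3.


mean = (95.243 + 95.433 + 96.134 + 97.044 + 94.488 + 95.118 + 96.095 + 97.118 + 95.36 + 96.812 + 96.718) / 11 = 95.96027273
s = sqrt(sum((x - mean)^2)/(n-1)) = 0.88840048
u_A = s / sqrt(n) = 0.88840048 / sqrt(11) = 0.26786282
u_B1 = 0.685 / sqrt(6) = 0.27965008
u_B2 = 0.672 / sqrt(6) = 0.27434285
uc = sqrt(0.26786282^2 + 0.27965008^2 + 0.27434285^2) = 0.47457208
U = k * uc = 3 * 0.47457208
U = 1.4237

1.4237
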